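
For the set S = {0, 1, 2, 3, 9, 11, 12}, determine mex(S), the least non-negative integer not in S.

4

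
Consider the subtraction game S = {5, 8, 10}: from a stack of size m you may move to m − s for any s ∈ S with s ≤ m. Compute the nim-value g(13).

2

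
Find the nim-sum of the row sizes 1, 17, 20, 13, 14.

7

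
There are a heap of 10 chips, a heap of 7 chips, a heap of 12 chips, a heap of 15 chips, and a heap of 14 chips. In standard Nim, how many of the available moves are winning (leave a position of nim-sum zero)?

0

Compute the nim-sum pairwise:
10 XOR 7 = 13
13 XOR 12 = 1
1 XOR 15 = 14
14 XOR 14 = 0
The nim-sum is already 0, so every move leaves a nonzero nim-sum — there are no winning moves.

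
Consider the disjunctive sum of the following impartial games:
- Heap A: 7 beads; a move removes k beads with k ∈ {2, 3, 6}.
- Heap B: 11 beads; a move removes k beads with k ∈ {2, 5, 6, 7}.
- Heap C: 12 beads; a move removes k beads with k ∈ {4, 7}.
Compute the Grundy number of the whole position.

Grundy values for heap A (subtraction set {2, 3, 6}):
k:     0  1  2  3  4  5  6  7
g(k):  0  0  1  1  2  0  3  1
So g(7) = 1.
Grundy values for heap B (subtraction set {2, 5, 6, 7}):
g(0) = mex{} = 0
g(1) = mex{} = 0
g(2) = mex{0} = 1
g(3) = mex{0} = 1
g(4) = mex{1} = 0
g(5) = mex{0,1} = 2
g(6) = mex{0} = 1
g(7) = mex{0,1,2} = 3
g(8) = mex{0,1} = 2
g(9) = mex{0,1,3} = 2
g(10) = mex{0,1,2} = 3
g(11) = mex{0,1,2} = 3
So g(11) = 3.
Build the Grundy sequence for heap C with g(k) = mex{g(k−s) : s ∈ {4, 7}, s ≤ k}:
k:     0  1  2  3  4  5  6  7  8  9 10 11 12
g(k):  0  0  0  0  1  1  1  1  2  2  2  0  0
So g(12) = 0.
The value of a disjunctive sum is the nim-sum of the parts.
Combined value = 1 XOR 3 XOR 0 = 2.

2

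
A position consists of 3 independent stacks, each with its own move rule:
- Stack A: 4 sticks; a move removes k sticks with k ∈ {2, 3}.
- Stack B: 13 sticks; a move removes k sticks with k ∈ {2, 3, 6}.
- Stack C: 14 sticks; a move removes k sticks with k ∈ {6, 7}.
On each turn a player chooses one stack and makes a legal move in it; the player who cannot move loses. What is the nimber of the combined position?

For stack A, compute g(0), g(1), … with moves {2, 3}:
k:     0  1  2  3  4
g(k):  0  0  1  1  2
So g(4) = 2.
Grundy values for stack B (subtraction set {2, 3, 6}):
k:     0  1  2  3  4  5  6  7  8  9 10 11 12 13
g(k):  0  0  1  1  2  0  3  1  2  0  0  1  1  2
So g(13) = 2.
For stack C, compute g(0), g(1), … with moves {6, 7}:
k:     0  1  2  3  4  5  6  7  8  9 10 11 12 13 14
g(k):  0  0  0  0  0  0  1  1  1  1  1  1  2  0  0
So g(14) = 0.
The value of a disjunctive sum is the nim-sum of the parts.
Combined value = 2 XOR 2 XOR 0 = 0.

0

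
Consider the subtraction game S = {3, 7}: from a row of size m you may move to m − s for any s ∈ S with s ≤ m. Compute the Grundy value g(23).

1

Compute g(0), g(1), … for moves {3, 7}:
k:     0  1  2  3  4  5  6  7  8  9 10 11 12 13 14 15 16 17 18 19 20 21 22 23
g(k):  0  0  0  1  1  1  0  2  2  1  0  0  0  1  1  1  0  2  2  1  0  0  0  1
So g(23) = 1.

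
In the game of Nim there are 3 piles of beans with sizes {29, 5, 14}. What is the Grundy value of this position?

22

Nim-sum: 29 ^ 5 ^ 14 = 22.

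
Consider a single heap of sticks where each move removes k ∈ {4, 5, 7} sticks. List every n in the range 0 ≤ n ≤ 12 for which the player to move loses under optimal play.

0, 1, 2, 3, 11, 12

Grundy values for subtraction set {4, 5, 7}:
k:     0  1  2  3  4  5  6  7  8  9 10 11 12
g(k):  0  0  0  0  1  1  1  1  2  2  2  0  0
The P-positions (g = 0) in 0..12 are 0, 1, 2, 3, 11, 12.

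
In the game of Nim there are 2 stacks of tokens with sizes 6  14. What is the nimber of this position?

Compute the nim-sum pairwise:
6 XOR 14 = 8

8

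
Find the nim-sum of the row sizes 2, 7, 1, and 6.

2

Nim-sum: 2 ⊕ 7 ⊕ 1 ⊕ 6 = 2.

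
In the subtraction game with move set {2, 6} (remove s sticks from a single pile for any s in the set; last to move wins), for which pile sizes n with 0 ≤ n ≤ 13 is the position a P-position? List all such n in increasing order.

0, 1, 4, 5, 8, 9, 12, 13

Grundy values for subtraction set {2, 6}:
g(0) = mex{} = 0
g(1) = mex{} = 0
g(2) = mex{0} = 1
g(3) = mex{0} = 1
g(4) = mex{1} = 0
g(5) = mex{1} = 0
g(6) = mex{0} = 1
g(7) = mex{0} = 1
g(8) = mex{1} = 0
g(9) = mex{1} = 0
g(10) = mex{0} = 1
g(11) = mex{0} = 1
g(12) = mex{1} = 0
g(13) = mex{1} = 0
The P-positions (g = 0) in 0..13 are 0, 1, 4, 5, 8, 9, 12, 13.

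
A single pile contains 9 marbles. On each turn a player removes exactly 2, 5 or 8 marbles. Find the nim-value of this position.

1

Compute g(0), g(1), … for moves {2, 5, 8}:
g(0) = mex{} = 0
g(1) = mex{} = 0
g(2) = mex{0} = 1
g(3) = mex{0} = 1
g(4) = mex{1} = 0
g(5) = mex{0,1} = 2
g(6) = mex{0} = 1
g(7) = mex{1,2} = 0
g(8) = mex{0,1} = 2
g(9) = mex{0} = 1
So g(9) = 1.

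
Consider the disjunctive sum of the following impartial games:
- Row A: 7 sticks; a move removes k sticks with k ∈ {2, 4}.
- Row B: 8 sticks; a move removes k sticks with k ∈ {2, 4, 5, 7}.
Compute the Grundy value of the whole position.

4

Grundy values for row A (subtraction set {2, 4}):
g(0) = mex{} = 0
g(1) = mex{} = 0
g(2) = mex{0} = 1
g(3) = mex{0} = 1
g(4) = mex{0,1} = 2
g(5) = mex{0,1} = 2
g(6) = mex{1,2} = 0
g(7) = mex{1,2} = 0
So g(7) = 0.
For row B, compute g(0), g(1), … with moves {2, 4, 5, 7}:
g(0) = mex{} = 0
g(1) = mex{} = 0
g(2) = mex{0} = 1
g(3) = mex{0} = 1
g(4) = mex{0,1} = 2
g(5) = mex{0,1} = 2
g(6) = mex{0,1,2} = 3
g(7) = mex{0,1,2} = 3
g(8) = mex{0,1,2,3} = 4
So g(8) = 4.
The value of a disjunctive sum is the nim-sum of the parts.
Combined value = 0 ⊕ 4 = 4.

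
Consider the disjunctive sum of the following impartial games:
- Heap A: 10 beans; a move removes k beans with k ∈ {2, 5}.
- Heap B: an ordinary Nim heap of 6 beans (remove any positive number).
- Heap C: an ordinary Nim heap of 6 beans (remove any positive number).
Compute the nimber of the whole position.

Build the Grundy sequence for heap A with g(k) = mex{g(k−s) : s ∈ {2, 5}, s ≤ k}:
k:     0  1  2  3  4  5  6  7  8  9 10
g(k):  0  0  1  1  0  2  1  0  0  1  1
So g(10) = 1.
Heap B is a plain Nim heap of size 6, so its Grundy value is 6.
Heap C is a plain Nim heap of size 6, so its Grundy value is 6.
The value of a disjunctive sum is the nim-sum of the parts.
Combined value = 1 ⊕ 6 ⊕ 6 = 1.

1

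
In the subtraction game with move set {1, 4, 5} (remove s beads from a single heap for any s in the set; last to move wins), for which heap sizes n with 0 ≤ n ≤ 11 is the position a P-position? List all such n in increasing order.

0, 2, 8, 10

Grundy values for subtraction set {1, 4, 5}:
g(0) = mex{} = 0
g(1) = mex{0} = 1
g(2) = mex{1} = 0
g(3) = mex{0} = 1
g(4) = mex{0,1} = 2
g(5) = mex{0,1,2} = 3
g(6) = mex{0,1,3} = 2
g(7) = mex{0,1,2} = 3
g(8) = mex{1,2,3} = 0
g(9) = mex{0,2,3} = 1
g(10) = mex{1,2,3} = 0
g(11) = mex{0,2,3} = 1
The P-positions (g = 0) in 0..11 are 0, 2, 8, 10.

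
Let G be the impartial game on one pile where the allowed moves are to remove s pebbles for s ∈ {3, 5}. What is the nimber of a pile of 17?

0

Build the Grundy sequence with g(k) = mex{g(k−s) : s ∈ {3, 5}, s ≤ k}:
k:     0  1  2  3  4  5  6  7  8  9 10 11 12 13 14 15 16 17
g(k):  0  0  0  1  1  1  2  2  0  0  0  1  1  1  2  2  0  0
So g(17) = 0.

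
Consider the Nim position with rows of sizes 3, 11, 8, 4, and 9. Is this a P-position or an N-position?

In binary:
  0011  (3)
  1011  (11)
  1000  (8)
  0100  (4)
  1001  (9)
  ----
  1101  (13)
The nim-sum is 13 ≠ 0, so this is an N-position: the player to move can win.

N-position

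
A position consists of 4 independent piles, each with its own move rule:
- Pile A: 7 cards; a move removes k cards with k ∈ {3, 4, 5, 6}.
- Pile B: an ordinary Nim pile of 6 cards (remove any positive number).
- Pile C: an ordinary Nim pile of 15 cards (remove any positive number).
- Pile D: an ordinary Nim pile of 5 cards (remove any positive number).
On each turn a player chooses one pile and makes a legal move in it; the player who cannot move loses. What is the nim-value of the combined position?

14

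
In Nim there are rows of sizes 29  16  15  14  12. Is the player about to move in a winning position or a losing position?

Losing position

Write each in binary and XOR column by column:
  11101  (29)
  10000  (16)
  01111  (15)
  01110  (14)
  01100  (12)
  -----
  00000  (0)
The nim-sum is 0, so this is a P-position: the player to move is in a losing position under optimal play.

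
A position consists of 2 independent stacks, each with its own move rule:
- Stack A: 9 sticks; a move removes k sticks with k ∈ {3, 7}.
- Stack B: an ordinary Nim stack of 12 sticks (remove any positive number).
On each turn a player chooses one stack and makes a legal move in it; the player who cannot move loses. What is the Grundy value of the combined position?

Grundy values for stack A (subtraction set {3, 7}):
k:     0  1  2  3  4  5  6  7  8  9
g(k):  0  0  0  1  1  1  0  2  2  1
So g(9) = 1.
Stack B is a plain Nim stack of size 12, so its Grundy value is 12.
By the Sprague-Grundy theorem, the Grundy value of a sum of independent games is the XOR of the component values.
Combined value = 1 XOR 12 = 13.

13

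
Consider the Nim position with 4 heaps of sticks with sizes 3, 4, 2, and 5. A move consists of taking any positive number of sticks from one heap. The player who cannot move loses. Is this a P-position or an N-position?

Nim-sum: 3 ^ 4 ^ 2 ^ 5 = 0.
The nim-sum is 0, so this is a P-position: the player to move is in a losing position under optimal play.

P-position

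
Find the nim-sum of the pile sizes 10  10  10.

Compute the nim-sum pairwise:
10 ⊕ 10 = 0
0 ⊕ 10 = 10

10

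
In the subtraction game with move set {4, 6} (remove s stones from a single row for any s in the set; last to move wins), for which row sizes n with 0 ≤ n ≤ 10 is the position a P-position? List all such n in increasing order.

Compute g(0), g(1), … for moves {4, 6}:
g(0) = mex{} = 0
g(1) = mex{} = 0
g(2) = mex{} = 0
g(3) = mex{} = 0
g(4) = mex{0} = 1
g(5) = mex{0} = 1
g(6) = mex{0} = 1
g(7) = mex{0} = 1
g(8) = mex{0,1} = 2
g(9) = mex{0,1} = 2
g(10) = mex{1} = 0
The P-positions (g = 0) in 0..10 are 0, 1, 2, 3, 10.

0, 1, 2, 3, 10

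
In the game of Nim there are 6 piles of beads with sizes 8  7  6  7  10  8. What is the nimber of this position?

Nim-sum: 8 ⊕ 7 ⊕ 6 ⊕ 7 ⊕ 10 ⊕ 8 = 12.

12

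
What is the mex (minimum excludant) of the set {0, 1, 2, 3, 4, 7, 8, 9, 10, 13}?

The values 0, 1, 2, 3, 4 are all present; 5 is the first non-negative integer missing from the set.

5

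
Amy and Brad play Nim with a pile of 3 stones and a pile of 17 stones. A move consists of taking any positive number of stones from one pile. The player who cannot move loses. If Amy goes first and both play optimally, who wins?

Nim-sum: 3 ^ 17 = 18.
The nim-sum is 18 ≠ 0, so this is an N-position: the player to move can win; Amy has a winning move.

Amy wins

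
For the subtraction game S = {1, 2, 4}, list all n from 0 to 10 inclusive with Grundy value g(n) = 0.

0, 3, 6, 9

Build the Grundy sequence with g(k) = mex{g(k−s) : s ∈ {1, 2, 4}, s ≤ k}:
k:     0  1  2  3  4  5  6  7  8  9 10
g(k):  0  1  2  0  1  2  0  1  2  0  1
The P-positions (g = 0) in 0..10 are 0, 3, 6, 9.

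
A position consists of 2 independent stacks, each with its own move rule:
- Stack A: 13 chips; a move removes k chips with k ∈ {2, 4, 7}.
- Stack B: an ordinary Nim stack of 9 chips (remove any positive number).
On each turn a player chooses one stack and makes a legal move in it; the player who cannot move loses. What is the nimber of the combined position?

For stack A, compute g(0), g(1), … with moves {2, 4, 7}:
k:     0  1  2  3  4  5  6  7  8  9 10 11 12 13
g(k):  0  0  1  1  2  2  0  3  1  0  2  1  0  2
So g(13) = 2.
Stack B is a plain Nim stack of size 9, so its Grundy value is 9.
By the Sprague-Grundy theorem, the Grundy value of a sum of independent games is the XOR of the component values.
Combined value = 2 ⊕ 9 = 11.

11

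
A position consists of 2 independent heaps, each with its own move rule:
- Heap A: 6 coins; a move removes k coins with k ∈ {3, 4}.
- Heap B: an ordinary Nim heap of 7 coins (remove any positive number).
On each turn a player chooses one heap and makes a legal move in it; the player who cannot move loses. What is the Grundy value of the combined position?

5

For heap A, compute g(0), g(1), … with moves {3, 4}:
k:     0  1  2  3  4  5  6
g(k):  0  0  0  1  1  1  2
So g(6) = 2.
Heap B is a plain Nim heap of size 7, so its Grundy value is 7.
The value of a disjunctive sum is the nim-sum of the parts.
Combined value = 2 XOR 7 = 5.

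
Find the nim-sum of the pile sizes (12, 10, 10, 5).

In binary:
  1100  (12)
  1010  (10)
  1010  (10)
  0101  (5)
  ----
  1001  (9)

9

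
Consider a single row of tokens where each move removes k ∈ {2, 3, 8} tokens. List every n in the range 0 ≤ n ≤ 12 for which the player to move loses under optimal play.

0, 1, 5, 6, 10, 11

Grundy values for subtraction set {2, 3, 8}:
g(0) = mex{} = 0
g(1) = mex{} = 0
g(2) = mex{0} = 1
g(3) = mex{0} = 1
g(4) = mex{0,1} = 2
g(5) = mex{1} = 0
g(6) = mex{1,2} = 0
g(7) = mex{0,2} = 1
g(8) = mex{0} = 1
g(9) = mex{0,1} = 2
g(10) = mex{1} = 0
g(11) = mex{1,2} = 0
g(12) = mex{0,2} = 1
The P-positions (g = 0) in 0..12 are 0, 1, 5, 6, 10, 11.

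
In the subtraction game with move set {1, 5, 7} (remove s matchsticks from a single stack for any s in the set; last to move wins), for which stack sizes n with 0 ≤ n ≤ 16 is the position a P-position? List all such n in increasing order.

Compute g(0), g(1), … for moves {1, 5, 7}:
k:     0  1  2  3  4  5  6  7  8  9 10 11 12 13 14 15 16
g(k):  0  1  0  1  0  1  0  1  0  1  0  1  0  1  0  1  0
The P-positions (g = 0) in 0..16 are 0, 2, 4, 6, 8, 10, 12, 14, 16.

0, 2, 4, 6, 8, 10, 12, 14, 16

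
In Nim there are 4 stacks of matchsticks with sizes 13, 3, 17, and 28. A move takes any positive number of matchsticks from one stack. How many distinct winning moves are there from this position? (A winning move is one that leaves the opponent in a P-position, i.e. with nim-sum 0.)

Nim-sum: 13 ^ 3 ^ 17 ^ 28 = 3.
The overall nim-sum is X = 3. A stack of size p has a winning move iff p XOR X < p (reduce it to p XOR X).
  13: 13 XOR 3 = 14 ≥ 13 — no move.
  3: 3 XOR 3 = 0 < 3 — winning move (to 0).
  17: 17 XOR 3 = 18 ≥ 17 — no move.
  28: 28 XOR 3 = 31 ≥ 28 — no move.
That gives 1 winning move.

1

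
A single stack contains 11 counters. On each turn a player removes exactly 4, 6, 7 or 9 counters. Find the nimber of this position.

2

Grundy values for subtraction set {4, 6, 7, 9}:
g(0) = mex{} = 0
g(1) = mex{} = 0
g(2) = mex{} = 0
g(3) = mex{} = 0
g(4) = mex{0} = 1
g(5) = mex{0} = 1
g(6) = mex{0} = 1
g(7) = mex{0} = 1
g(8) = mex{0,1} = 2
g(9) = mex{0,1} = 2
g(10) = mex{0,1} = 2
g(11) = mex{0,1} = 2
So g(11) = 2.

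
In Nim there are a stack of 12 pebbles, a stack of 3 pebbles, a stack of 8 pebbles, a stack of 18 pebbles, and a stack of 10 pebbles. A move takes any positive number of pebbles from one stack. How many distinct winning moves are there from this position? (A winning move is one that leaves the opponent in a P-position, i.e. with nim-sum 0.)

1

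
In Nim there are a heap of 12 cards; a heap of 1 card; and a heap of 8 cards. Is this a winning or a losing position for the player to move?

Bitwise XOR of the heap sizes:
  1100  (12)
  0001  (1)
  1000  (8)
  ----
  0101  (5)
The nim-sum is 5 ≠ 0, so this is an N-position: the player to move can win.

Winning position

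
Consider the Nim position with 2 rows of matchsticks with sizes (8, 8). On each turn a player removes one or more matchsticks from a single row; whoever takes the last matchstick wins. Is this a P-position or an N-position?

P-position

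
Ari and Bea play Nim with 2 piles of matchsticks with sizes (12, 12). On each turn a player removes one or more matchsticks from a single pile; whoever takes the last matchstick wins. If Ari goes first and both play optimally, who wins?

Bitwise XOR of the heap sizes:
  1100  (12)
  1100  (12)
  ----
  0000  (0)
The nim-sum is 0, so this is a P-position: the player to move is in a losing position under optimal play; Ari is about to move from it and so loses — Bea wins.

Bea wins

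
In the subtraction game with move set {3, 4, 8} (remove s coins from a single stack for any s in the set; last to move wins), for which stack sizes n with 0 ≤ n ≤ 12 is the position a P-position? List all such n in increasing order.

Grundy values for subtraction set {3, 4, 8}:
g(0) = mex{} = 0
g(1) = mex{} = 0
g(2) = mex{} = 0
g(3) = mex{0} = 1
g(4) = mex{0} = 1
g(5) = mex{0} = 1
g(6) = mex{0,1} = 2
g(7) = mex{1} = 0
g(8) = mex{0,1} = 2
g(9) = mex{0,1,2} = 3
g(10) = mex{0,2} = 1
g(11) = mex{0,1,2} = 3
g(12) = mex{1,2,3} = 0
The P-positions (g = 0) in 0..12 are 0, 1, 2, 7, 12.

0, 1, 2, 7, 12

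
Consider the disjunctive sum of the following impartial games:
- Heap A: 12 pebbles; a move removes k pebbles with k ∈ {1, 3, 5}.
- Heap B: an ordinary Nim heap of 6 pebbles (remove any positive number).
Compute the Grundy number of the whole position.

6

Build the Grundy sequence for heap A with g(k) = mex{g(k−s) : s ∈ {1, 3, 5}, s ≤ k}:
k:     0  1  2  3  4  5  6  7  8  9 10 11 12
g(k):  0  1  0  1  0  1  0  1  0  1  0  1  0
So g(12) = 0.
Heap B is a plain Nim heap of size 6, so its Grundy value is 6.
By the Sprague-Grundy theorem, the Grundy value of a sum of independent games is the XOR of the component values.
Combined value = 0 ⊕ 6 = 6.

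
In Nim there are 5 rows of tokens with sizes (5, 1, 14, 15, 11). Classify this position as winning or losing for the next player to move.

In binary:
  0101  (5)
  0001  (1)
  1110  (14)
  1111  (15)
  1011  (11)
  ----
  1110  (14)
The nim-sum is 14 ≠ 0, so this is an N-position: the player to move can win.

Winning position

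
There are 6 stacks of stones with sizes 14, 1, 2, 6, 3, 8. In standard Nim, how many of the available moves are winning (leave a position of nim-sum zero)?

0

In binary:
  1110  (14)
  0001  (1)
  0010  (2)
  0110  (6)
  0011  (3)
  1000  (8)
  ----
  0000  (0)
The nim-sum is already 0, so every move leaves a nonzero nim-sum — there are no winning moves.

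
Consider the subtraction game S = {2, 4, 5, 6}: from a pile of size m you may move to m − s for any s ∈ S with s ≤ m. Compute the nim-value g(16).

0

Compute g(0), g(1), … for moves {2, 4, 5, 6}:
k:     0  1  2  3  4  5  6  7  8  9 10 11 12 13 14 15 16
g(k):  0  0  1  1  2  2  3  3  0  0  1  1  2  2  3  3  0
So g(16) = 0.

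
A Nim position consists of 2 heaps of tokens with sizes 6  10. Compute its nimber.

12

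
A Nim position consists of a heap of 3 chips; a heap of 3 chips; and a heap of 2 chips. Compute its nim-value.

2

Bitwise XOR of the heap sizes:
  11  (3)
  11  (3)
  10  (2)
  --
  10  (2)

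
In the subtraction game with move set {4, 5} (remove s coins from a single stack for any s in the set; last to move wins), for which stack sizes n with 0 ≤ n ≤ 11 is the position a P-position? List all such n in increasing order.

Build the Grundy sequence with g(k) = mex{g(k−s) : s ∈ {4, 5}, s ≤ k}:
k:     0  1  2  3  4  5  6  7  8  9 10 11
g(k):  0  0  0  0  1  1  1  1  2  0  0  0
The P-positions (g = 0) in 0..11 are 0, 1, 2, 3, 9, 10, 11.

0, 1, 2, 3, 9, 10, 11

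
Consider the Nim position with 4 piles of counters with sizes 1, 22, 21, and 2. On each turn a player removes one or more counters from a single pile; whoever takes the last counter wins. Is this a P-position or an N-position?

P-position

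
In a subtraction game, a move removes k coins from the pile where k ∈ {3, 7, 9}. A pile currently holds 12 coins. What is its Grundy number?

0

Build the Grundy sequence with g(k) = mex{g(k−s) : s ∈ {3, 7, 9}, s ≤ k}:
k:     0  1  2  3  4  5  6  7  8  9 10 11 12
g(k):  0  0  0  1  1  1  0  2  2  1  3  3  0
So g(12) = 0.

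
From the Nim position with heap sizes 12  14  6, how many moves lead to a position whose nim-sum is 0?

3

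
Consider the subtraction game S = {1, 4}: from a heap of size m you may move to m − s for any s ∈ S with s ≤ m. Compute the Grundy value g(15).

0

Build the Grundy sequence with g(k) = mex{g(k−s) : s ∈ {1, 4}, s ≤ k}:
k:     0  1  2  3  4  5  6  7  8  9 10 11 12 13 14 15
g(k):  0  1  0  1  2  0  1  0  1  2  0  1  0  1  2  0
So g(15) = 0.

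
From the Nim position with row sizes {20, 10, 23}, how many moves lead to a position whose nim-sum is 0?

1

Nim-sum: 20 ⊕ 10 ⊕ 23 = 9.
The overall nim-sum is X = 9. A row of size p has a winning move iff p XOR X < p (reduce it to p XOR X).
  20: 20 XOR 9 = 29 ≥ 20 — no move.
  10: 10 XOR 9 = 3 < 10 — winning move (to 3).
  23: 23 XOR 9 = 30 ≥ 23 — no move.
That gives 1 winning move.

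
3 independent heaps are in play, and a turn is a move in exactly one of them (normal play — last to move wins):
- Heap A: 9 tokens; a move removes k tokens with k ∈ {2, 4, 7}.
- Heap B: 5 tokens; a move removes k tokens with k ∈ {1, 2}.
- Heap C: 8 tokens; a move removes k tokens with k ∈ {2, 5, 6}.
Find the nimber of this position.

For heap A, compute g(0), g(1), … with moves {2, 4, 7}:
g(0) = mex{} = 0
g(1) = mex{} = 0
g(2) = mex{0} = 1
g(3) = mex{0} = 1
g(4) = mex{0,1} = 2
g(5) = mex{0,1} = 2
g(6) = mex{1,2} = 0
g(7) = mex{0,1,2} = 3
g(8) = mex{0,2} = 1
g(9) = mex{1,2,3} = 0
So g(9) = 0.
Grundy values for heap B (subtraction set {1, 2}):
k:     0  1  2  3  4  5
g(k):  0  1  2  0  1  2
So g(5) = 2.
Build the Grundy sequence for heap C with g(k) = mex{g(k−s) : s ∈ {2, 5, 6}, s ≤ k}:
g(0) = mex{} = 0
g(1) = mex{} = 0
g(2) = mex{0} = 1
g(3) = mex{0} = 1
g(4) = mex{1} = 0
g(5) = mex{0,1} = 2
g(6) = mex{0} = 1
g(7) = mex{0,1,2} = 3
g(8) = mex{1} = 0
So g(8) = 0.
The value of a disjunctive sum is the nim-sum of the parts.
Combined value = 0 XOR 2 XOR 0 = 2.

2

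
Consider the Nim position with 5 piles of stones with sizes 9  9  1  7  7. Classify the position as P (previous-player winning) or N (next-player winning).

Nim-sum: 9 ⊕ 9 ⊕ 1 ⊕ 7 ⊕ 7 = 1.
The nim-sum is 1 ≠ 0, so this is an N-position: the player to move can win.

N-position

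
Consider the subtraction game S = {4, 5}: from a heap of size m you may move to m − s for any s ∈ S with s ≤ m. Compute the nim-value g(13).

Build the Grundy sequence with g(k) = mex{g(k−s) : s ∈ {4, 5}, s ≤ k}:
g(0) = mex{} = 0
g(1) = mex{} = 0
g(2) = mex{} = 0
g(3) = mex{} = 0
g(4) = mex{0} = 1
g(5) = mex{0} = 1
g(6) = mex{0} = 1
g(7) = mex{0} = 1
g(8) = mex{0,1} = 2
g(9) = mex{1} = 0
g(10) = mex{1} = 0
g(11) = mex{1} = 0
g(12) = mex{1,2} = 0
g(13) = mex{0,2} = 1
So g(13) = 1.

1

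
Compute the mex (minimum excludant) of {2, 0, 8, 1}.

The values 0, 1, 2 are all present; 3 is the first non-negative integer missing from the set.

3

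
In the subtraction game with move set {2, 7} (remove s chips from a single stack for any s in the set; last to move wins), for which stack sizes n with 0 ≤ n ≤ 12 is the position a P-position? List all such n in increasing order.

0, 1, 4, 5, 9, 10

Build the Grundy sequence with g(k) = mex{g(k−s) : s ∈ {2, 7}, s ≤ k}:
g(0) = mex{} = 0
g(1) = mex{} = 0
g(2) = mex{0} = 1
g(3) = mex{0} = 1
g(4) = mex{1} = 0
g(5) = mex{1} = 0
g(6) = mex{0} = 1
g(7) = mex{0} = 1
g(8) = mex{0,1} = 2
g(9) = mex{1} = 0
g(10) = mex{1,2} = 0
g(11) = mex{0} = 1
g(12) = mex{0} = 1
The P-positions (g = 0) in 0..12 are 0, 1, 4, 5, 9, 10.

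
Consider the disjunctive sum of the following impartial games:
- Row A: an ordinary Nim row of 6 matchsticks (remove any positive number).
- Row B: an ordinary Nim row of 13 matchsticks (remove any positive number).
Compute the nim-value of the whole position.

11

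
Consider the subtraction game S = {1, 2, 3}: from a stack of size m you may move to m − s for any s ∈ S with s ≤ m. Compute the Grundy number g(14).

2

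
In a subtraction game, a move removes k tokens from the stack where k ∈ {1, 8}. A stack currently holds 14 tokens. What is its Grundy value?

1

Compute g(0), g(1), … for moves {1, 8}:
k:     0  1  2  3  4  5  6  7  8  9 10 11 12 13 14
g(k):  0  1  0  1  0  1  0  1  2  0  1  0  1  0  1
So g(14) = 1.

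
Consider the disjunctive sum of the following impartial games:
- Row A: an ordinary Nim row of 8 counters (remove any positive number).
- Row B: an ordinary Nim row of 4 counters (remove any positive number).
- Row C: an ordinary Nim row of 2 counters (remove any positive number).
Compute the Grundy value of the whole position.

Row A is a plain Nim row of size 8, so its Grundy value is 8.
Row B is a plain Nim row of size 4, so its Grundy value is 4.
Row C is a plain Nim row of size 2, so its Grundy value is 2.
By the Sprague-Grundy theorem, the Grundy value of a sum of independent games is the XOR of the component values.
Combined value = 8 XOR 4 XOR 2 = 14.

14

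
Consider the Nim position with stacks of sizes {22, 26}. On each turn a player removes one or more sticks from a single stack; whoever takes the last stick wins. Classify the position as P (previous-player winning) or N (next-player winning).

N-position

Write each in binary and XOR column by column:
  10110  (22)
  11010  (26)
  -----
  01100  (12)
The nim-sum is 12 ≠ 0, so this is an N-position: the player to move can win.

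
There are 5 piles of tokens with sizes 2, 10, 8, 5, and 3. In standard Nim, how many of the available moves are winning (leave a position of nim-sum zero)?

Write each in binary and XOR column by column:
  0010  (2)
  1010  (10)
  1000  (8)
  0101  (5)
  0011  (3)
  ----
  0110  (6)
The overall nim-sum is X = 6. A pile of size p has a winning move iff p XOR X < p (reduce it to p XOR X).
  2: 2 XOR 6 = 4 ≥ 2 — no move.
  10: 10 XOR 6 = 12 ≥ 10 — no move.
  8: 8 XOR 6 = 14 ≥ 8 — no move.
  5: 5 XOR 6 = 3 < 5 — winning move (to 3).
  3: 3 XOR 6 = 5 ≥ 3 — no move.
That gives 1 winning move.

1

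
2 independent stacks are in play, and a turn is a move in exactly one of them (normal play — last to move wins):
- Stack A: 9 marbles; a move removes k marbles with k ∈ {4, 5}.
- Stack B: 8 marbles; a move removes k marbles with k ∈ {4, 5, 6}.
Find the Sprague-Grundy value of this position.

Grundy values for stack A (subtraction set {4, 5}):
g(0) = mex{} = 0
g(1) = mex{} = 0
g(2) = mex{} = 0
g(3) = mex{} = 0
g(4) = mex{0} = 1
g(5) = mex{0} = 1
g(6) = mex{0} = 1
g(7) = mex{0} = 1
g(8) = mex{0,1} = 2
g(9) = mex{1} = 0
So g(9) = 0.
For stack B, compute g(0), g(1), … with moves {4, 5, 6}:
k:     0  1  2  3  4  5  6  7  8
g(k):  0  0  0  0  1  1  1  1  2
So g(8) = 2.
By the Sprague-Grundy theorem, the Grundy value of a sum of independent games is the XOR of the component values.
Combined value = 0 ⊕ 2 = 2.

2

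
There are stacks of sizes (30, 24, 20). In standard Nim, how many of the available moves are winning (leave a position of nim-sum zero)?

3

Compute the nim-sum pairwise:
30 ⊕ 24 = 6
6 ⊕ 20 = 18
The overall nim-sum is X = 18. A stack of size p has a winning move iff p XOR X < p (reduce it to p XOR X).
  30: 30 XOR 18 = 12 < 30 — winning move (to 12).
  24: 24 XOR 18 = 10 < 24 — winning move (to 10).
  20: 20 XOR 18 = 6 < 20 — winning move (to 6).
That gives 3 winning moves.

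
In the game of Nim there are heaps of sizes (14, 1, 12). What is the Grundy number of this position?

3

Compute the nim-sum pairwise:
14 ^ 1 = 15
15 ^ 12 = 3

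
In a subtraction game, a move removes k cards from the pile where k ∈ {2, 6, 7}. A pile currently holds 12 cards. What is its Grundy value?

2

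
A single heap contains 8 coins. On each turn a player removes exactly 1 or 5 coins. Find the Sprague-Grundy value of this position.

0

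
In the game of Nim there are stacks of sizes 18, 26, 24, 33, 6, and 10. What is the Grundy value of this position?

61

Compute the nim-sum pairwise:
18 ⊕ 26 = 8
8 ⊕ 24 = 16
16 ⊕ 33 = 49
49 ⊕ 6 = 55
55 ⊕ 10 = 61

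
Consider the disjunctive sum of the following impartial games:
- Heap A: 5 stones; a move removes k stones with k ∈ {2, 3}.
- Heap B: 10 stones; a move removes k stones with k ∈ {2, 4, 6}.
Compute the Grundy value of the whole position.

1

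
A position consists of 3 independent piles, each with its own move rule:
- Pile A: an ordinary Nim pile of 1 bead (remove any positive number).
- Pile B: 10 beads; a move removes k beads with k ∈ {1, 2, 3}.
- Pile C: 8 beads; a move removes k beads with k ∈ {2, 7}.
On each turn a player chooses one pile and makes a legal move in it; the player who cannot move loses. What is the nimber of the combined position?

1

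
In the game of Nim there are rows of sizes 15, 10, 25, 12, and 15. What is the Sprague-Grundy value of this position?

31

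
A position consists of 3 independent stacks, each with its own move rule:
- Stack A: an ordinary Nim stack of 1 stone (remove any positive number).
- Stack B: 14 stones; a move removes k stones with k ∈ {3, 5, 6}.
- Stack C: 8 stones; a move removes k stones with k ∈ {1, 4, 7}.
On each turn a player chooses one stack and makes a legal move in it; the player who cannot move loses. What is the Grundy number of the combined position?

Stack A is a plain Nim stack of size 1, so its Grundy value is 1.
For stack B, compute g(0), g(1), … with moves {3, 5, 6}:
g(0) = mex{} = 0
g(1) = mex{} = 0
g(2) = mex{} = 0
g(3) = mex{0} = 1
g(4) = mex{0} = 1
g(5) = mex{0} = 1
g(6) = mex{0,1} = 2
g(7) = mex{0,1} = 2
g(8) = mex{0,1} = 2
g(9) = mex{1,2} = 0
g(10) = mex{1,2} = 0
g(11) = mex{1,2} = 0
g(12) = mex{0,2} = 1
g(13) = mex{0,2} = 1
g(14) = mex{0,2} = 1
So g(14) = 1.
Grundy values for stack C (subtraction set {1, 4, 7}):
g(0) = mex{} = 0
g(1) = mex{0} = 1
g(2) = mex{1} = 0
g(3) = mex{0} = 1
g(4) = mex{0,1} = 2
g(5) = mex{1,2} = 0
g(6) = mex{0} = 1
g(7) = mex{0,1} = 2
g(8) = mex{1,2} = 0
So g(8) = 0.
By the Sprague-Grundy theorem, the Grundy value of a sum of independent games is the XOR of the component values.
Combined value = 1 XOR 1 XOR 0 = 0.

0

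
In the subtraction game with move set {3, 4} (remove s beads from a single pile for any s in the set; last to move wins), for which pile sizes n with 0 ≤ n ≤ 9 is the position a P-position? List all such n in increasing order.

Build the Grundy sequence with g(k) = mex{g(k−s) : s ∈ {3, 4}, s ≤ k}:
k:     0  1  2  3  4  5  6  7  8  9
g(k):  0  0  0  1  1  1  2  0  0  0
The P-positions (g = 0) in 0..9 are 0, 1, 2, 7, 8, 9.

0, 1, 2, 7, 8, 9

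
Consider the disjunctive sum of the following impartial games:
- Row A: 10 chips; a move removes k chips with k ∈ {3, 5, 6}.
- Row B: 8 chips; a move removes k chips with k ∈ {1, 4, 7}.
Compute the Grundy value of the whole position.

0

For row A, compute g(0), g(1), … with moves {3, 5, 6}:
g(0) = mex{} = 0
g(1) = mex{} = 0
g(2) = mex{} = 0
g(3) = mex{0} = 1
g(4) = mex{0} = 1
g(5) = mex{0} = 1
g(6) = mex{0,1} = 2
g(7) = mex{0,1} = 2
g(8) = mex{0,1} = 2
g(9) = mex{1,2} = 0
g(10) = mex{1,2} = 0
So g(10) = 0.
Build the Grundy sequence for row B with g(k) = mex{g(k−s) : s ∈ {1, 4, 7}, s ≤ k}:
k:     0  1  2  3  4  5  6  7  8
g(k):  0  1  0  1  2  0  1  2  0
So g(8) = 0.
By the Sprague-Grundy theorem, the Grundy value of a sum of independent games is the XOR of the component values.
Combined value = 0 XOR 0 = 0.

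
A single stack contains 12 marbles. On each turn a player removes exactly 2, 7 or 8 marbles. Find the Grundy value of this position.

1

Build the Grundy sequence with g(k) = mex{g(k−s) : s ∈ {2, 7, 8}, s ≤ k}:
k:     0  1  2  3  4  5  6  7  8  9 10 11 12
g(k):  0  0  1  1  0  0  1  1  2  2  0  3  1
So g(12) = 1.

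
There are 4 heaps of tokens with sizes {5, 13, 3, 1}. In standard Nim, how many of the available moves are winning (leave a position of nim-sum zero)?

1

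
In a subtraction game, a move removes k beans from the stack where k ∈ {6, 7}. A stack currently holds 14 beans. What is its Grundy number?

Compute g(0), g(1), … for moves {6, 7}:
g(0) = mex{} = 0
g(1) = mex{} = 0
g(2) = mex{} = 0
g(3) = mex{} = 0
g(4) = mex{} = 0
g(5) = mex{} = 0
g(6) = mex{0} = 1
g(7) = mex{0} = 1
g(8) = mex{0} = 1
g(9) = mex{0} = 1
g(10) = mex{0} = 1
g(11) = mex{0} = 1
g(12) = mex{0,1} = 2
g(13) = mex{1} = 0
g(14) = mex{1} = 0
So g(14) = 0.

0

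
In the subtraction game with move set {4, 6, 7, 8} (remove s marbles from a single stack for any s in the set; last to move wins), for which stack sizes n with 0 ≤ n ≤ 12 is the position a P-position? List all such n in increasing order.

Compute g(0), g(1), … for moves {4, 6, 7, 8}:
g(0) = mex{} = 0
g(1) = mex{} = 0
g(2) = mex{} = 0
g(3) = mex{} = 0
g(4) = mex{0} = 1
g(5) = mex{0} = 1
g(6) = mex{0} = 1
g(7) = mex{0} = 1
g(8) = mex{0,1} = 2
g(9) = mex{0,1} = 2
g(10) = mex{0,1} = 2
g(11) = mex{0,1} = 2
g(12) = mex{1,2} = 0
The P-positions (g = 0) in 0..12 are 0, 1, 2, 3, 12.

0, 1, 2, 3, 12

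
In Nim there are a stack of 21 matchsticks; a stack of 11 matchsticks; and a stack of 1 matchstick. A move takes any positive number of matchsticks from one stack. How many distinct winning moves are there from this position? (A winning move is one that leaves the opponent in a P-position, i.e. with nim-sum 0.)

1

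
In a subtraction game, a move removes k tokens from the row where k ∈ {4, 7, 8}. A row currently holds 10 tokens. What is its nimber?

2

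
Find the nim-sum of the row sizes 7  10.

Compute the nim-sum pairwise:
7 XOR 10 = 13

13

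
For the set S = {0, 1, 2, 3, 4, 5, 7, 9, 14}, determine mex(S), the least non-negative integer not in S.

6

The values 0, 1, 2, 3, 4, 5 are all present; 6 is the first non-negative integer missing from the set.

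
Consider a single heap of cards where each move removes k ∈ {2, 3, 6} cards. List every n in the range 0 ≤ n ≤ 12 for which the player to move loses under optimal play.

0, 1, 5, 9, 10

Grundy values for subtraction set {2, 3, 6}:
k:     0  1  2  3  4  5  6  7  8  9 10 11 12
g(k):  0  0  1  1  2  0  3  1  2  0  0  1  1
The P-positions (g = 0) in 0..12 are 0, 1, 5, 9, 10.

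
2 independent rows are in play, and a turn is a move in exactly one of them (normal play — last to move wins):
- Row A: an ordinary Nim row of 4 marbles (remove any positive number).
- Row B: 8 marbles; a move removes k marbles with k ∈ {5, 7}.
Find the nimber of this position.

5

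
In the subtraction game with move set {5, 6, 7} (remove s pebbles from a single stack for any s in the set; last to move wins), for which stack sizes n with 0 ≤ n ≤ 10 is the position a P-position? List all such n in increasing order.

0, 1, 2, 3, 4

Grundy values for subtraction set {5, 6, 7}:
k:     0  1  2  3  4  5  6  7  8  9 10
g(k):  0  0  0  0  0  1  1  1  1  1  2
The P-positions (g = 0) in 0..10 are 0, 1, 2, 3, 4.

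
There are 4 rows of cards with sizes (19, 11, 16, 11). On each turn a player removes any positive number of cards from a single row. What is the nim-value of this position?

3

Nim-sum: 19 ⊕ 11 ⊕ 16 ⊕ 11 = 3.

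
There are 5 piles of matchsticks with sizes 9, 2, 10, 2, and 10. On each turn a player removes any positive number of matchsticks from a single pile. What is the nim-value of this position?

9

Write each in binary and XOR column by column:
  1001  (9)
  0010  (2)
  1010  (10)
  0010  (2)
  1010  (10)
  ----
  1001  (9)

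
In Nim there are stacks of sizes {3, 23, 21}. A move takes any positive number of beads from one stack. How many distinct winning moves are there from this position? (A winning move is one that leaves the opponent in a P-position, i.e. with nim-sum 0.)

3

Nim-sum: 3 ^ 23 ^ 21 = 1.
The overall nim-sum is X = 1. A stack of size p has a winning move iff p XOR X < p (reduce it to p XOR X).
  3: 3 XOR 1 = 2 < 3 — winning move (to 2).
  23: 23 XOR 1 = 22 < 23 — winning move (to 22).
  21: 21 XOR 1 = 20 < 21 — winning move (to 20).
That gives 3 winning moves.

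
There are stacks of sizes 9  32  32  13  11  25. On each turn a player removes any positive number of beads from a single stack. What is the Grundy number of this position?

Nim-sum: 9 XOR 32 XOR 32 XOR 13 XOR 11 XOR 25 = 22.

22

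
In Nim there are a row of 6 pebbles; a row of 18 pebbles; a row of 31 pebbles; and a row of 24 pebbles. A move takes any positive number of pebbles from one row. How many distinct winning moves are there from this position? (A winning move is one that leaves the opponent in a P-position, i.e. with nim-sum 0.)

3

Bitwise XOR of the heap sizes:
  00110  (6)
  10010  (18)
  11111  (31)
  11000  (24)
  -----
  10011  (19)
The overall nim-sum is X = 19. A row of size p has a winning move iff p XOR X < p (reduce it to p XOR X).
  6: 6 XOR 19 = 21 ≥ 6 — no move.
  18: 18 XOR 19 = 1 < 18 — winning move (to 1).
  31: 31 XOR 19 = 12 < 31 — winning move (to 12).
  24: 24 XOR 19 = 11 < 24 — winning move (to 11).
That gives 3 winning moves.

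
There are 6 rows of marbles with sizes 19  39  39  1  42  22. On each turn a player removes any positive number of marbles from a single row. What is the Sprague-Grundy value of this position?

46

Compute the nim-sum pairwise:
19 XOR 39 = 52
52 XOR 39 = 19
19 XOR 1 = 18
18 XOR 42 = 56
56 XOR 22 = 46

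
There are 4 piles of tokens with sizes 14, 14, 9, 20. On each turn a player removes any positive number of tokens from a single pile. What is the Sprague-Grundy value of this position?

29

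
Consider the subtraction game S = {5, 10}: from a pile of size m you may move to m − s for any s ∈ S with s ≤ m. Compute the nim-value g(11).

2

Compute g(0), g(1), … for moves {5, 10}:
g(0) = mex{} = 0
g(1) = mex{} = 0
g(2) = mex{} = 0
g(3) = mex{} = 0
g(4) = mex{} = 0
g(5) = mex{0} = 1
g(6) = mex{0} = 1
g(7) = mex{0} = 1
g(8) = mex{0} = 1
g(9) = mex{0} = 1
g(10) = mex{0,1} = 2
g(11) = mex{0,1} = 2
So g(11) = 2.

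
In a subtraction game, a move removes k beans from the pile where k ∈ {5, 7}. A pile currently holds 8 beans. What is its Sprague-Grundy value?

Compute g(0), g(1), … for moves {5, 7}:
g(0) = mex{} = 0
g(1) = mex{} = 0
g(2) = mex{} = 0
g(3) = mex{} = 0
g(4) = mex{} = 0
g(5) = mex{0} = 1
g(6) = mex{0} = 1
g(7) = mex{0} = 1
g(8) = mex{0} = 1
So g(8) = 1.

1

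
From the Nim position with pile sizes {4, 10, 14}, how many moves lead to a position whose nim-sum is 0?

0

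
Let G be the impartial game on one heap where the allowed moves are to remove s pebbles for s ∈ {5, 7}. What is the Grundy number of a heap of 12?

0

Compute g(0), g(1), … for moves {5, 7}:
k:     0  1  2  3  4  5  6  7  8  9 10 11 12
g(k):  0  0  0  0  0  1  1  1  1  1  2  2  0
So g(12) = 0.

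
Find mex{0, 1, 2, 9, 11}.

3

The values 0, 1, 2 are all present; 3 is the first non-negative integer missing from the set.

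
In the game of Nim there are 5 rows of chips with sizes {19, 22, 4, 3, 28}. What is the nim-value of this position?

30

In binary:
  10011  (19)
  10110  (22)
  00100  (4)
  00011  (3)
  11100  (28)
  -----
  11110  (30)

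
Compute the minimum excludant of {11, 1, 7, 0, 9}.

The values 0, 1 are all present; 2 is the first non-negative integer missing from the set.

2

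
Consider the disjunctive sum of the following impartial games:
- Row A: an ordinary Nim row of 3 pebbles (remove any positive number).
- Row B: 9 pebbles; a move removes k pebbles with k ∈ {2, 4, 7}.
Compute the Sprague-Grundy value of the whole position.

Row A is a plain Nim row of size 3, so its Grundy value is 3.
Grundy values for row B (subtraction set {2, 4, 7}):
g(0) = mex{} = 0
g(1) = mex{} = 0
g(2) = mex{0} = 1
g(3) = mex{0} = 1
g(4) = mex{0,1} = 2
g(5) = mex{0,1} = 2
g(6) = mex{1,2} = 0
g(7) = mex{0,1,2} = 3
g(8) = mex{0,2} = 1
g(9) = mex{1,2,3} = 0
So g(9) = 0.
By the Sprague-Grundy theorem, the Grundy value of a sum of independent games is the XOR of the component values.
Combined value = 3 XOR 0 = 3.

3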